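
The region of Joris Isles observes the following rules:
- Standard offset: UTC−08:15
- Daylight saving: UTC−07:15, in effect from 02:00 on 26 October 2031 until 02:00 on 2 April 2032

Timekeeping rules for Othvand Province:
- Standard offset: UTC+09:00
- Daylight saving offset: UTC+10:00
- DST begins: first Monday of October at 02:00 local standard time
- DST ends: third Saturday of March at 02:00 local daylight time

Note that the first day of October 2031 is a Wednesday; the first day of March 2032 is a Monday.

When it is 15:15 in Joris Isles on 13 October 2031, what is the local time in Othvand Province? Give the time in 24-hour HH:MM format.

13 October 2031 is outside the daylight-saving period (26 October 2031 – 2 April 2032), so Joris Isles is on standard time, UTC−08:15.
15:15 Joris Isles + 8h15m = 23:30 UTC.
1 October 2031 is a Wednesday, so the first Monday is October 6.
1 March 2032 is a Monday, so the first Saturday is March 6 and the third is March 20.
At the standard offset (UTC+09:00), 23:30 UTC + 9h = 08:30 Othvand Province standard time (rolling into the next day, 14 October 2031).
The standard-time date in Othvand Province, 14 October 2031, lies within the daylight-saving period (6 October 2031 – 20 March 2032), so Othvand Province is on daylight time, UTC+10:00.
23:30 UTC + 10h = 09:30 Othvand Province (rolling into the next day, 14 October 2031).

09:30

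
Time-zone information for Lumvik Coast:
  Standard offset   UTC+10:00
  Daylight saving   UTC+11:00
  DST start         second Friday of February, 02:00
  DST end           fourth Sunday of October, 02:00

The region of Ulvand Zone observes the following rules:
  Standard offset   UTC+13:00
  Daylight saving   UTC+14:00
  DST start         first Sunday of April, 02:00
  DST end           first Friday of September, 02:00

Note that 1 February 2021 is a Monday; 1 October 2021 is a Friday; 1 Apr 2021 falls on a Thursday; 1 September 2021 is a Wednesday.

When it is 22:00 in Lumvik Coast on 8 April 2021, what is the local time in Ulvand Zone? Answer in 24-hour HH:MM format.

1 February 2021 is a Monday, so the first Friday is February 5 and the second is February 12.
1 October 2021 is a Friday, so the first Sunday is October 3 and the fourth is October 24.
8 April 2021 falls between 12 February and 24 October, so daylight saving is in effect and Lumvik Coast is at UTC+11:00.
22:00 Lumvik Coast − 11h = 11:00 UTC.
1 April 2021 is a Thursday, so the first Sunday is April 4.
1 September 2021 is a Wednesday, so the first Friday is September 3.
At the standard offset (UTC+13:00), 11:00 UTC + 13h = 00:00 Ulvand Zone standard time (rolling into the next day, 9 April 2021).
The standard-time date in Ulvand Zone, 9 April 2021, lies within the daylight-saving period (4 April – 3 September), so Ulvand Zone is on daylight time, UTC+14:00.
11:00 UTC + 14h = 01:00 Ulvand Zone (rolling into the next day, 9 April 2021).

01:00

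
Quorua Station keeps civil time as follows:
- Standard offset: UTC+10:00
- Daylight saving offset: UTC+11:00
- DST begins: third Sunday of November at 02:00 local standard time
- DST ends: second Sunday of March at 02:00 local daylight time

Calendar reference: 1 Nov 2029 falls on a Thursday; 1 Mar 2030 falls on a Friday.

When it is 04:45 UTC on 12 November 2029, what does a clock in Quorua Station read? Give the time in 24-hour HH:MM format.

1 November 2029 is a Thursday, so the first Sunday is November 4 and the third is November 18.
1 March 2030 is a Friday, so the first Sunday is March 3 and the second is March 10.
At the standard offset (UTC+10:00), 04:45 UTC + 10h = 14:45 Quorua Station standard time.
The standard-time date in Quorua Station, 12 November 2029, is outside the daylight-saving period (18 November 2029 – 10 March 2030), so Quorua Station is on standard time, UTC+10:00.
04:45 UTC + 10h = 14:45 local.

14:45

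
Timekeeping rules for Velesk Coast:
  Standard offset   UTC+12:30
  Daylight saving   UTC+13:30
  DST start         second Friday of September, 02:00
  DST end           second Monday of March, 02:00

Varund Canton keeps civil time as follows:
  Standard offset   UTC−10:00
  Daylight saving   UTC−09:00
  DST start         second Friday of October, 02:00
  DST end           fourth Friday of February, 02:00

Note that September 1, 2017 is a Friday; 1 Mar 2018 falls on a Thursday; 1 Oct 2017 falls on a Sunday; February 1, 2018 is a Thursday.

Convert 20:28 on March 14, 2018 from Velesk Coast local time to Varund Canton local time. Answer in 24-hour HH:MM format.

1 September 2017 is a Friday, so the first Friday is September 1 and the second is September 8.
1 March 2018 is a Thursday, so the first Monday is March 5 and the second is March 12.
March 14, 2018 does not fall between 8 September 2017 and 12 March 2018, so daylight saving is not in effect and Velesk Coast is at UTC+12:30.
20:28 Velesk Coast − 12h30m = 07:58 UTC.
1 October 2017 is a Sunday, so the first Friday is October 6 and the second is October 13.
1 February 2018 is a Thursday, so the first Friday is February 2 and the fourth is February 23.
At the standard offset (UTC−10:00), 07:58 UTC − 10h = 21:58 Varund Canton standard time (rolling into the previous day, 13 March 2018).
Daylight saving runs 13 October 2017 – 23 February 2018; the standard-time date in Varund Canton, March 13, 2018, is outside that window, so Varund Canton is on standard time at UTC−10:00.
07:58 UTC − 10h = 21:58 Varund Canton (rolling into the previous day, 13 March 2018).

21:58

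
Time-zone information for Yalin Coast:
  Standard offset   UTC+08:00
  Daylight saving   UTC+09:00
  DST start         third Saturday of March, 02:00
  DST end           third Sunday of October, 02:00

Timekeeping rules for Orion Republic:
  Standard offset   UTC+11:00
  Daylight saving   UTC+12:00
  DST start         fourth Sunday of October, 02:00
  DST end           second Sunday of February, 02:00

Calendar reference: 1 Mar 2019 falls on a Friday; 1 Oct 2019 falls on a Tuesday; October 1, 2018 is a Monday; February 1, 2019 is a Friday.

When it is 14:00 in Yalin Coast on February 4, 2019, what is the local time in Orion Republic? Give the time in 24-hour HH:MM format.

1 March 2019 is a Friday, so the first Saturday is March 2 and the third is March 16.
1 October 2019 is a Tuesday, so the first Sunday is October 6 and the third is October 20.
February 4, 2019 does not fall between 16 March and 20 October, so daylight saving is not in effect and Yalin Coast is at UTC+08:00.
14:00 Yalin Coast − 8h = 06:00 UTC.
1 October 2018 is a Monday, so the first Sunday is October 7 and the fourth is October 28.
1 February 2019 is a Friday, so the first Sunday is February 3 and the second is February 10.
At the standard offset (UTC+11:00), 06:00 UTC + 11h = 17:00 Orion Republic standard time.
Daylight saving runs 28 October 2018 – 10 February 2019; the standard-time date in Orion Republic, February 4, 2019, is inside that window, so Orion Republic is at UTC+12:00.
06:00 UTC + 12h = 18:00 Orion Republic.

18:00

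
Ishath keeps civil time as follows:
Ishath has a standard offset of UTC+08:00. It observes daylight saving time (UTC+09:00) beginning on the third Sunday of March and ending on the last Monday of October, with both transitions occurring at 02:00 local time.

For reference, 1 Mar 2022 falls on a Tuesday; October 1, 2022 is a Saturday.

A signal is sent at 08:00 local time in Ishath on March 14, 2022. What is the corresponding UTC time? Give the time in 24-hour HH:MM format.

1 March 2022 is a Tuesday, so the first Sunday is March 6 and the third is March 20.
1 October 2022 is a Saturday, so Mondays fall on 3, 10, 17, 24, 31; the last is October 31.
March 14, 2022 does not fall between 20 March and 31 October, so daylight saving is not in effect and Ishath is at UTC+08:00.
08:00 local − 8h = 00:00 UTC.

00:00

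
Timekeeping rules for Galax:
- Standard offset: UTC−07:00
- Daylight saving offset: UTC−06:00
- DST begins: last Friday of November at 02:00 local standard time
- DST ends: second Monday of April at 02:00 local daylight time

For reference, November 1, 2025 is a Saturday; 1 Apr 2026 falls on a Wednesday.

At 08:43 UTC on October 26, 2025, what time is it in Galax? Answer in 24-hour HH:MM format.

1 November 2025 is a Saturday, so Fridays fall on 7, 14, 21, 28; the last is November 28.
1 April 2026 is a Wednesday, so the first Monday is April 6 and the second is April 13.
At the standard offset (UTC−07:00), 08:43 UTC − 7h = 01:43 Galax standard time.
The standard-time date in Galax, October 26, 2025, is outside the daylight-saving period (28 November 2025 – 13 April 2026), so Galax is on standard time, UTC−07:00.
08:43 UTC − 7h = 01:43 local.

01:43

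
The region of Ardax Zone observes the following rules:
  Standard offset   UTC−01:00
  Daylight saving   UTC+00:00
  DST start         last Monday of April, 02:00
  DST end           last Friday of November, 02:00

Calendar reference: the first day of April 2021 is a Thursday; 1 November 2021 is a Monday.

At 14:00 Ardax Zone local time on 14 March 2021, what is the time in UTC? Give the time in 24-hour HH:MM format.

15:00

1 April 2021 is a Thursday, so Mondays fall on 5, 12, 19, 26; the last is April 26.
1 November 2021 is a Monday, so Fridays fall on 5, 12, 19, 26; the last is November 26.
14 March 2021 is outside the daylight-saving period (26 April – 26 November), so Ardax Zone is on standard time, UTC−01:00.
14:00 local + 1h = 15:00 UTC.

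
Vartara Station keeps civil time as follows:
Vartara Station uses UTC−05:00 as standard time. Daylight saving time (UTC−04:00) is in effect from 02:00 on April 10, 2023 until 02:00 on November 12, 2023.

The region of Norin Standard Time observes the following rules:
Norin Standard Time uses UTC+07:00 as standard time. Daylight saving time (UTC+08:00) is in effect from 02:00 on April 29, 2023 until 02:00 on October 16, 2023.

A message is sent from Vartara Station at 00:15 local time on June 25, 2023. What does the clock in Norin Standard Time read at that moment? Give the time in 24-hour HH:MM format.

June 25, 2023 lies within the daylight-saving period (10 April – 12 November), so Vartara Station is on daylight time, UTC−04:00.
00:15 Vartara Station + 4h = 04:15 UTC.
At the standard offset (UTC+07:00), 04:15 UTC + 7h = 11:15 Norin Standard Time standard time.
Daylight saving runs 29 April – 16 October; the standard-time date in Norin Standard Time, June 25, 2023, is inside that window, so Norin Standard Time is at UTC+08:00.
04:15 UTC + 8h = 12:15 Norin Standard Time.

12:15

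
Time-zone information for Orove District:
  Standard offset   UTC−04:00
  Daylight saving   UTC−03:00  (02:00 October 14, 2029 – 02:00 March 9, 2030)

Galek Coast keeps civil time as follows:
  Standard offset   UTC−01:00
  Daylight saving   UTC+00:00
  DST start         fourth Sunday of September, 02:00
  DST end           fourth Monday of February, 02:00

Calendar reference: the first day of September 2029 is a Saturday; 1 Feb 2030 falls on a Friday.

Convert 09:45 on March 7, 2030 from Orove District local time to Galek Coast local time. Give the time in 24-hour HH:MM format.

11:45

March 7, 2030 lies within the daylight-saving period (14 October 2029 – 9 March 2030), so Orove District is on daylight time, UTC−03:00.
09:45 Orove District + 3h = 12:45 UTC.
1 September 2029 is a Saturday, so the first Sunday is September 2 and the fourth is September 23.
1 February 2030 is a Friday, so the first Monday is February 4 and the fourth is February 25.
At the standard offset (UTC−01:00), 12:45 UTC − 1h = 11:45 Galek Coast standard time.
Daylight saving runs 23 September 2029 – 25 February 2030; the standard-time date in Galek Coast, March 7, 2030, is outside that window, so Galek Coast is on standard time at UTC−01:00.
12:45 UTC − 1h = 11:45 Galek Coast.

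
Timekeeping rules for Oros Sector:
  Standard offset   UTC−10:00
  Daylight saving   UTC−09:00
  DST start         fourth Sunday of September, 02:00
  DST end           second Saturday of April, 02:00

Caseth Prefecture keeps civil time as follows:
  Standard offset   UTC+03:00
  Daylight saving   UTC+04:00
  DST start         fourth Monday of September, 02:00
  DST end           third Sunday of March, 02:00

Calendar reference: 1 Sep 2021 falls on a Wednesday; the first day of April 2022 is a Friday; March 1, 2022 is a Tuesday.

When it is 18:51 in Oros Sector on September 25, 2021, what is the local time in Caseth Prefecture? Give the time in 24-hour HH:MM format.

07:51

1 September 2021 is a Wednesday, so the first Sunday is September 5 and the fourth is September 26.
1 April 2022 is a Friday, so the first Saturday is April 2 and the second is April 9.
September 25, 2021 does not fall between 26 September 2021 and 9 April 2022, so daylight saving is not in effect and Oros Sector is at UTC−10:00.
18:51 Oros Sector + 10h = 04:51 UTC (rolling into the next day, 26 September 2021).
1 September 2021 is a Wednesday, so the first Monday is September 6 and the fourth is September 27.
1 March 2022 is a Tuesday, so the first Sunday is March 6 and the third is March 20.
At the standard offset (UTC+03:00), 04:51 UTC + 3h = 07:51 Caseth Prefecture standard time.
The standard-time date in Caseth Prefecture, September 26, 2021, is outside the daylight-saving period (27 September 2021 – 20 March 2022), so Caseth Prefecture is on standard time, UTC+03:00.
04:51 UTC + 3h = 07:51 Caseth Prefecture.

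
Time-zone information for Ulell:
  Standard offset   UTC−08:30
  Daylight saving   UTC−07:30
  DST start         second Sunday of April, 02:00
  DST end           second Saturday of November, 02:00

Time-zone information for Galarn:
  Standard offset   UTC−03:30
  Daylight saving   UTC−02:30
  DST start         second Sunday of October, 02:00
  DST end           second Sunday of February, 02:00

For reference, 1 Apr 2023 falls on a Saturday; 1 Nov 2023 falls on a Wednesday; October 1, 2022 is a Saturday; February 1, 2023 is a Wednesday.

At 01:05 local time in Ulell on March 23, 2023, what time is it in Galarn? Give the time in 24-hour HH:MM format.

06:05

1 April 2023 is a Saturday, so the first Sunday is April 2 and the second is April 9.
1 November 2023 is a Wednesday, so the first Saturday is November 4 and the second is November 11.
March 23, 2023 does not fall between 9 April and 11 November, so daylight saving is not in effect and Ulell is at UTC−08:30.
01:05 Ulell + 8h30m = 09:35 UTC.
1 October 2022 is a Saturday, so the first Sunday is October 2 and the second is October 9.
1 February 2023 is a Wednesday, so the first Sunday is February 5 and the second is February 12.
At the standard offset (UTC−03:30), 09:35 UTC − 3h30m = 06:05 Galarn standard time.
The standard-time date in Galarn, March 23, 2023, does not fall between 9 October 2022 and 12 February 2023, so daylight saving is not in effect and Galarn is at UTC−03:30.
09:35 UTC − 3h30m = 06:05 Galarn.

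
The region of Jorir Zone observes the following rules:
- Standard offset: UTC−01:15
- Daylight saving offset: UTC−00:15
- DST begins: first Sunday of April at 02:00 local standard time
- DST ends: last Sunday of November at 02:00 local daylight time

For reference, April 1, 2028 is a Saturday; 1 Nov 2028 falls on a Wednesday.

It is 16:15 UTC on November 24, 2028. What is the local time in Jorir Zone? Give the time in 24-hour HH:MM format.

16:00

1 April 2028 is a Saturday, so the first Sunday is April 2.
1 November 2028 is a Wednesday, so Sundays fall on 5, 12, 19, 26; the last is November 26.
At the standard offset (UTC−01:15), 16:15 UTC − 1h15m = 15:00 Jorir Zone standard time.
The standard-time date in Jorir Zone, November 24, 2028, lies within the daylight-saving period (2 April – 26 November), so Jorir Zone is on daylight time, UTC−00:15.
16:15 UTC − 0h15m = 16:00 local.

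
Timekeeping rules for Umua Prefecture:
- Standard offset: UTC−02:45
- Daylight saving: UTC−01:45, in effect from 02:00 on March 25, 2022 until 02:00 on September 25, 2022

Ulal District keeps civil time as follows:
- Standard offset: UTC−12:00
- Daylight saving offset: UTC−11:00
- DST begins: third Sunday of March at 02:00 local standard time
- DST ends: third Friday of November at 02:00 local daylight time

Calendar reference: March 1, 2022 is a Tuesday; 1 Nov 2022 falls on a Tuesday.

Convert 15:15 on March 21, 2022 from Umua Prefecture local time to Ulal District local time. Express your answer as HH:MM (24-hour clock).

07:00

March 21, 2022 does not fall between 25 March and 25 September, so daylight saving is not in effect and Umua Prefecture is at UTC−02:45.
15:15 Umua Prefecture + 2h45m = 18:00 UTC.
1 March 2022 is a Tuesday, so the first Sunday is March 6 and the third is March 20.
1 November 2022 is a Tuesday, so the first Friday is November 4 and the third is November 18.
At the standard offset (UTC−12:00), 18:00 UTC − 12h = 06:00 Ulal District standard time.
The standard-time date in Ulal District, March 21, 2022, lies within the daylight-saving period (20 March – 18 November), so Ulal District is on daylight time, UTC−11:00.
18:00 UTC − 11h = 07:00 Ulal District.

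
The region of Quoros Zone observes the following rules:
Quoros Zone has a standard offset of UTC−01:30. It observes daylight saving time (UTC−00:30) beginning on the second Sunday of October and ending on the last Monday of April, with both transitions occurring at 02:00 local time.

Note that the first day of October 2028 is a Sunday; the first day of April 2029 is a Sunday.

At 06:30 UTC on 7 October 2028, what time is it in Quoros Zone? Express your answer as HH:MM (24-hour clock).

05:00

1 October 2028 is a Sunday, so the first Sunday is October 1 and the second is October 8.
1 April 2029 is a Sunday, so Mondays fall on 2, 9, 16, 23, 30; the last is April 30.
At the standard offset (UTC−01:30), 06:30 UTC − 1h30m = 05:00 Quoros Zone standard time.
The standard-time date in Quoros Zone, 7 October 2028, is outside the daylight-saving period (8 October 2028 – 30 April 2029), so Quoros Zone is on standard time, UTC−01:30.
06:30 UTC − 1h30m = 05:00 local.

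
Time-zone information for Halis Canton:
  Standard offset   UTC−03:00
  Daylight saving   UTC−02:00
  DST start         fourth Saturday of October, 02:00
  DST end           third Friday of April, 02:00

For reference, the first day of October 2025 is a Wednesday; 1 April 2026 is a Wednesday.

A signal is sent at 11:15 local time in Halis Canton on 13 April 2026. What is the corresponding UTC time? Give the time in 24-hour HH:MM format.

13:15

1 October 2025 is a Wednesday, so the first Saturday is October 4 and the fourth is October 25.
1 April 2026 is a Wednesday, so the first Friday is April 3 and the third is April 17.
13 April 2026 lies within the daylight-saving period (25 October 2025 – 17 April 2026), so Halis Canton is on daylight time, UTC−02:00.
11:15 local + 2h = 13:15 UTC.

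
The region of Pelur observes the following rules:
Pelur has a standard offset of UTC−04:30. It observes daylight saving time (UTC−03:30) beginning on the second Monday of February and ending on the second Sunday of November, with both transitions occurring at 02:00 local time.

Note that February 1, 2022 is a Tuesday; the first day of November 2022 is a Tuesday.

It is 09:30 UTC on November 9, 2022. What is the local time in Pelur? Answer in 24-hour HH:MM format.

1 February 2022 is a Tuesday, so the first Monday is February 7 and the second is February 14.
1 November 2022 is a Tuesday, so the first Sunday is November 6 and the second is November 13.
At the standard offset (UTC−04:30), 09:30 UTC − 4h30m = 05:00 Pelur standard time.
The standard-time date in Pelur, November 9, 2022, falls between 14 February and 13 November, so daylight saving is in effect and Pelur is at UTC−03:30.
09:30 UTC − 3h30m = 06:00 local.

06:00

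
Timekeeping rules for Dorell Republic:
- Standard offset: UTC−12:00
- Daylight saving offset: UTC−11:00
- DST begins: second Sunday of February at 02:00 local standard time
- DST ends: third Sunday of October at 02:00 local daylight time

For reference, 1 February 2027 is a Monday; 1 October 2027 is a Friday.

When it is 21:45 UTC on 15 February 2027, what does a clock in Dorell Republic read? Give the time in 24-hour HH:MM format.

1 February 2027 is a Monday, so the first Sunday is February 7 and the second is February 14.
1 October 2027 is a Friday, so the first Sunday is October 3 and the third is October 17.
At the standard offset (UTC−12:00), 21:45 UTC − 12h = 09:45 Dorell Republic standard time.
Daylight saving runs 14 February – 17 October; the standard-time date in Dorell Republic, 15 February 2027, is inside that window, so Dorell Republic is at UTC−11:00.
21:45 UTC − 11h = 10:45 local.

10:45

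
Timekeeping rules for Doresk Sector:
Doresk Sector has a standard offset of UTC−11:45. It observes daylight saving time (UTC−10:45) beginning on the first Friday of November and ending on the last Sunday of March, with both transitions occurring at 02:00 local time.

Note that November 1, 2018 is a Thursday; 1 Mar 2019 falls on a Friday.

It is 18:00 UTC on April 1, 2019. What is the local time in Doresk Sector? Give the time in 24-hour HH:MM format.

06:15

1 November 2018 is a Thursday, so the first Friday is November 2.
1 March 2019 is a Friday, so Sundays fall on 3, 10, 17, 24, 31; the last is March 31.
At the standard offset (UTC−11:45), 18:00 UTC − 11h45m = 06:15 Doresk Sector standard time.
Daylight saving runs 2 November 2018 – 31 March 2019; the standard-time date in Doresk Sector, April 1, 2019, is outside that window, so Doresk Sector is on standard time at UTC−11:45.
18:00 UTC − 11h45m = 06:15 local.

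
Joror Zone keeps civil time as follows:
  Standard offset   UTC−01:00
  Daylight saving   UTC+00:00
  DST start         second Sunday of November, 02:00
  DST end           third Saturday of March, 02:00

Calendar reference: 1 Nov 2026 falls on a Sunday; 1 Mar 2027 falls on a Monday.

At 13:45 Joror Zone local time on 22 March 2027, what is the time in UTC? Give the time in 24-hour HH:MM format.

1 November 2026 is a Sunday, so the first Sunday is November 1 and the second is November 8.
1 March 2027 is a Monday, so the first Saturday is March 6 and the third is March 20.
Daylight saving runs 8 November 2026 – 20 March 2027; 22 March 2027 is outside that window, so Joror Zone is on standard time at UTC−01:00.
13:45 local + 1h = 14:45 UTC.

14:45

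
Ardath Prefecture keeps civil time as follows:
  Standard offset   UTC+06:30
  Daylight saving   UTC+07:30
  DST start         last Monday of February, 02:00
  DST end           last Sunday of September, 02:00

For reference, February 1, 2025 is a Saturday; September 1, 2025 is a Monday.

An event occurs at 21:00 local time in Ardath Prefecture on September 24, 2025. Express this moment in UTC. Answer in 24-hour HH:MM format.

1 February 2025 is a Saturday, so Mondays fall on 3, 10, 17, 24; the last is February 24.
1 September 2025 is a Monday, so Sundays fall on 7, 14, 21, 28; the last is September 28.
Daylight saving runs 24 February – 28 September; September 24, 2025 is inside that window, so Ardath Prefecture is at UTC+07:30.
21:00 local − 7h30m = 13:30 UTC.

13:30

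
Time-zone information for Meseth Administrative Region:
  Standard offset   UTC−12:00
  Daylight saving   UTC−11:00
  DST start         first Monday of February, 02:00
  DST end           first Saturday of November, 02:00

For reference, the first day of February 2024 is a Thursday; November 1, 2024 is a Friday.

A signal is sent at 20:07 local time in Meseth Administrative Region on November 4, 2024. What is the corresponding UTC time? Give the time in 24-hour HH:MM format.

08:07

1 February 2024 is a Thursday, so the first Monday is February 5.
1 November 2024 is a Friday, so the first Saturday is November 2.
November 4, 2024 does not fall between 5 February and 2 November, so daylight saving is not in effect and Meseth Administrative Region is at UTC−12:00.
20:07 local + 12h = 08:07 UTC (rolling into the next day, 5 November 2024).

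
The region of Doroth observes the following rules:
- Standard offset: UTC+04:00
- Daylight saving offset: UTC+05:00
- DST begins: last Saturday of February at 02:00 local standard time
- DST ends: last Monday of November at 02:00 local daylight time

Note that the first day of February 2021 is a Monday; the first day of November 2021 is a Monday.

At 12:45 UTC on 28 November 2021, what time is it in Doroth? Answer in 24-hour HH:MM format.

1 February 2021 is a Monday, so Saturdays fall on 6, 13, 20, 27; the last is February 27.
1 November 2021 is a Monday, so Mondays fall on 1, 8, 15, 22, 29; the last is November 29.
At the standard offset (UTC+04:00), 12:45 UTC + 4h = 16:45 Doroth standard time.
The standard-time date in Doroth, 28 November 2021, lies within the daylight-saving period (27 February – 29 November), so Doroth is on daylight time, UTC+05:00.
12:45 UTC + 5h = 17:45 local.

17:45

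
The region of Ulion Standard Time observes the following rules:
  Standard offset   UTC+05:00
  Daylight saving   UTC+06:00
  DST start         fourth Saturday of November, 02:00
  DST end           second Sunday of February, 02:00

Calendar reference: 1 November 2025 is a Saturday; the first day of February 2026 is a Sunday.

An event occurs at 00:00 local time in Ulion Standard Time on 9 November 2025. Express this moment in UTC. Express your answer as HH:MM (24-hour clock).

1 November 2025 is a Saturday, so the first Saturday is November 1 and the fourth is November 22.
1 February 2026 is a Sunday, so the first Sunday is February 1 and the second is February 8.
Daylight saving runs 22 November 2025 – 8 February 2026; 9 November 2025 is outside that window, so Ulion Standard Time is on standard time at UTC+05:00.
00:00 local − 5h = 19:00 UTC (rolling into the previous day, 8 November 2025).

19:00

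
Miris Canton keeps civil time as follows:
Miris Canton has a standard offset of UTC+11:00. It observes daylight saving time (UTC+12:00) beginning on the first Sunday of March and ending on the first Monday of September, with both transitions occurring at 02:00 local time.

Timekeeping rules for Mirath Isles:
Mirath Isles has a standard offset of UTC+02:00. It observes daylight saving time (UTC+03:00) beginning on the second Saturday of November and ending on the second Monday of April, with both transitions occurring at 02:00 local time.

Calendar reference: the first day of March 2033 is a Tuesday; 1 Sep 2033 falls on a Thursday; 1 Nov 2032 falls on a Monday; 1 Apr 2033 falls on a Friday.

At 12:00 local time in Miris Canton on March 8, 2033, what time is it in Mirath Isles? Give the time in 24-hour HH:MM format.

03:00

1 March 2033 is a Tuesday, so the first Sunday is March 6.
1 September 2033 is a Thursday, so the first Monday is September 5.
March 8, 2033 falls between 6 March and 5 September, so daylight saving is in effect and Miris Canton is at UTC+12:00.
12:00 Miris Canton − 12h = 00:00 UTC.
1 November 2032 is a Monday, so the first Saturday is November 6 and the second is November 13.
1 April 2033 is a Friday, so the first Monday is April 4 and the second is April 11.
At the standard offset (UTC+02:00), 00:00 UTC + 2h = 02:00 Mirath Isles standard time.
Daylight saving runs 13 November 2032 – 11 April 2033; the standard-time date in Mirath Isles, March 8, 2033, is inside that window, so Mirath Isles is at UTC+03:00.
00:00 UTC + 3h = 03:00 Mirath Isles.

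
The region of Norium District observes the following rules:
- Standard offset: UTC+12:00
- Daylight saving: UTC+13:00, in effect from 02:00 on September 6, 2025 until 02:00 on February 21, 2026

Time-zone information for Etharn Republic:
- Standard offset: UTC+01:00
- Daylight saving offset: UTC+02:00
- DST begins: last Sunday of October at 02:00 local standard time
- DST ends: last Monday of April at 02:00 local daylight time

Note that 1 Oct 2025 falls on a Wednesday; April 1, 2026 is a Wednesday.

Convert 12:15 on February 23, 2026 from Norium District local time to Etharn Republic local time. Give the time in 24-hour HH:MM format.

02:15

Daylight saving runs 6 September 2025 – 21 February 2026; February 23, 2026 is outside that window, so Norium District is on standard time at UTC+12:00.
12:15 Norium District − 12h = 00:15 UTC.
1 October 2025 is a Wednesday, so Sundays fall on 5, 12, 19, 26; the last is October 26.
1 April 2026 is a Wednesday, so Mondays fall on 6, 13, 20, 27; the last is April 27.
At the standard offset (UTC+01:00), 00:15 UTC + 1h = 01:15 Etharn Republic standard time.
Daylight saving runs 26 October 2025 – 27 April 2026; the standard-time date in Etharn Republic, February 23, 2026, is inside that window, so Etharn Republic is at UTC+02:00.
00:15 UTC + 2h = 02:15 Etharn Republic.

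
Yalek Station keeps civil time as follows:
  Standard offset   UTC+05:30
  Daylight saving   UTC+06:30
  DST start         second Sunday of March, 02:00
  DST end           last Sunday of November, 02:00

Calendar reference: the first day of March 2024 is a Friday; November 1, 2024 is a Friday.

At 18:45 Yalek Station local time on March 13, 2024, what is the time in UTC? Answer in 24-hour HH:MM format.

12:15

1 March 2024 is a Friday, so the first Sunday is March 3 and the second is March 10.
1 November 2024 is a Friday, so Sundays fall on 3, 10, 17, 24; the last is November 24.
March 13, 2024 falls between 10 March and 24 November, so daylight saving is in effect and Yalek Station is at UTC+06:30.
18:45 local − 6h30m = 12:15 UTC.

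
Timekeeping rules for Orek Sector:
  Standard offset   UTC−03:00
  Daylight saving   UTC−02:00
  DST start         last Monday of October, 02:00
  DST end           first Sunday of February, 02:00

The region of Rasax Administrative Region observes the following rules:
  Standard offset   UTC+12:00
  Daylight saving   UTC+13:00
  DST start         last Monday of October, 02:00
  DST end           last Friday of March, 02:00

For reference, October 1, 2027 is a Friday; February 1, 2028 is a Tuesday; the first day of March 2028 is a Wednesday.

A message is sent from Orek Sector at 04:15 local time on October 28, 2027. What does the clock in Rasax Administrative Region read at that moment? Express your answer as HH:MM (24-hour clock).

1 October 2027 is a Friday, so Mondays fall on 4, 11, 18, 25; the last is October 25.
1 February 2028 is a Tuesday, so the first Sunday is February 6.
October 28, 2027 lies within the daylight-saving period (25 October 2027 – 6 February 2028), so Orek Sector is on daylight time, UTC−02:00.
04:15 Orek Sector + 2h = 06:15 UTC.
1 October 2027 is a Friday, so Mondays fall on 4, 11, 18, 25; the last is October 25.
1 March 2028 is a Wednesday, so Fridays fall on 3, 10, 17, 24, 31; the last is March 31.
At the standard offset (UTC+12:00), 06:15 UTC + 12h = 18:15 Rasax Administrative Region standard time.
The standard-time date in Rasax Administrative Region, October 28, 2027, falls between 25 October 2027 and 31 March 2028, so daylight saving is in effect and Rasax Administrative Region is at UTC+13:00.
06:15 UTC + 13h = 19:15 Rasax Administrative Region.

19:15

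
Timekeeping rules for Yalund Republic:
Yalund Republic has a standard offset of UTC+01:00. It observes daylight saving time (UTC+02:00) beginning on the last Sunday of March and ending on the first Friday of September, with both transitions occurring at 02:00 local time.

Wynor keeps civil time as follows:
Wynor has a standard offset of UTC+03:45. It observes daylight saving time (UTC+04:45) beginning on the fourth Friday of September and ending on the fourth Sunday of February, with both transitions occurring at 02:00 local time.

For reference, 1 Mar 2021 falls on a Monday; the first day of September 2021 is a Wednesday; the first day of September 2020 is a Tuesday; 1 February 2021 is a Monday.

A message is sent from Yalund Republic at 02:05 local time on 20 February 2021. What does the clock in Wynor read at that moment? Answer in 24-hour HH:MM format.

1 March 2021 is a Monday, so Sundays fall on 7, 14, 21, 28; the last is March 28.
1 September 2021 is a Wednesday, so the first Friday is September 3.
20 February 2021 is outside the daylight-saving period (28 March – 3 September), so Yalund Republic is on standard time, UTC+01:00.
02:05 Yalund Republic − 1h = 01:05 UTC.
1 September 2020 is a Tuesday, so the first Friday is September 4 and the fourth is September 25.
1 February 2021 is a Monday, so the first Sunday is February 7 and the fourth is February 28.
At the standard offset (UTC+03:45), 01:05 UTC + 3h45m = 04:50 Wynor standard time.
Daylight saving runs 25 September 2020 – 28 February 2021; the standard-time date in Wynor, 20 February 2021, is inside that window, so Wynor is at UTC+04:45.
01:05 UTC + 4h45m = 05:50 Wynor.

05:50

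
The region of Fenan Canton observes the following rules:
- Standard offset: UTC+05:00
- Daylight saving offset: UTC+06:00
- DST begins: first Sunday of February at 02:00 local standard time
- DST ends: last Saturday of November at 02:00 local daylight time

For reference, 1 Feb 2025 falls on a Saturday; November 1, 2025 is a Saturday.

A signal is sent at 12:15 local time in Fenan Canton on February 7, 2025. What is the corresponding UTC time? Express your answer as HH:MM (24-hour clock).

06:15

1 February 2025 is a Saturday, so the first Sunday is February 2.
1 November 2025 is a Saturday, so Saturdays fall on 1, 8, 15, 22, 29; the last is November 29.
February 7, 2025 falls between 2 February and 29 November, so daylight saving is in effect and Fenan Canton is at UTC+06:00.
12:15 local − 6h = 06:15 UTC.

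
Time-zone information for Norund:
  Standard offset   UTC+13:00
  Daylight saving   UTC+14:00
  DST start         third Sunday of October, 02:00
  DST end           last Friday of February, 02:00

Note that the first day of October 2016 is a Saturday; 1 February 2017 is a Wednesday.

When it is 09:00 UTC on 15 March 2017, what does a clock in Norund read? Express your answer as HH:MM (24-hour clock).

22:00

1 October 2016 is a Saturday, so the first Sunday is October 2 and the third is October 16.
1 February 2017 is a Wednesday, so Fridays fall on 3, 10, 17, 24; the last is February 24.
At the standard offset (UTC+13:00), 09:00 UTC + 13h = 22:00 Norund standard time.
The standard-time date in Norund, 15 March 2017, does not fall between 16 October 2016 and 24 February 2017, so daylight saving is not in effect and Norund is at UTC+13:00.
09:00 UTC + 13h = 22:00 local.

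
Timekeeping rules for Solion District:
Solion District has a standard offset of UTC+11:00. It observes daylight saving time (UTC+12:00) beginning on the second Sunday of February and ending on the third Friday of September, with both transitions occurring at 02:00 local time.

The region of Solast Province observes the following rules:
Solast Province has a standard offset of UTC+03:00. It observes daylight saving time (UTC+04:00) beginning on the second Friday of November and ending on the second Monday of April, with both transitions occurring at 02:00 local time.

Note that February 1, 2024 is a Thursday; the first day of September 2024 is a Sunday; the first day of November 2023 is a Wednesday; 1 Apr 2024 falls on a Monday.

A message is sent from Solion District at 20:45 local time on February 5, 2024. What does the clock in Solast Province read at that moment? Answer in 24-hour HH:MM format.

13:45

1 February 2024 is a Thursday, so the first Sunday is February 4 and the second is February 11.
1 September 2024 is a Sunday, so the first Friday is September 6 and the third is September 20.
Daylight saving runs 11 February – 20 September; February 5, 2024 is outside that window, so Solion District is on standard time at UTC+11:00.
20:45 Solion District − 11h = 09:45 UTC.
1 November 2023 is a Wednesday, so the first Friday is November 3 and the second is November 10.
1 April 2024 is a Monday, so the first Monday is April 1 and the second is April 8.
At the standard offset (UTC+03:00), 09:45 UTC + 3h = 12:45 Solast Province standard time.
The standard-time date in Solast Province, February 5, 2024, falls between 10 November 2023 and 8 April 2024, so daylight saving is in effect and Solast Province is at UTC+04:00.
09:45 UTC + 4h = 13:45 Solast Province.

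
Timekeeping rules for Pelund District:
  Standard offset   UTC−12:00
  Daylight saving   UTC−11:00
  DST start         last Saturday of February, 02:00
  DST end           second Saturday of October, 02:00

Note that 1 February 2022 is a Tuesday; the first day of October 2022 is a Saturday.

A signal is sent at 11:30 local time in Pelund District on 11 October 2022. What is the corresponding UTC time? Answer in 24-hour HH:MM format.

23:30

1 February 2022 is a Tuesday, so Saturdays fall on 5, 12, 19, 26; the last is February 26.
1 October 2022 is a Saturday, so the first Saturday is October 1 and the second is October 8.
11 October 2022 does not fall between 26 February and 8 October, so daylight saving is not in effect and Pelund District is at UTC−12:00.
11:30 local + 12h = 23:30 UTC.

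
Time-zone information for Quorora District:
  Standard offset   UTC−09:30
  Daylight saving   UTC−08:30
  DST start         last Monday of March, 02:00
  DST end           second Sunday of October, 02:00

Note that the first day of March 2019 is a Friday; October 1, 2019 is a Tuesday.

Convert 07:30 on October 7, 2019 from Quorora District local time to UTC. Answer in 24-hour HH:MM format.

1 March 2019 is a Friday, so Mondays fall on 4, 11, 18, 25; the last is March 25.
1 October 2019 is a Tuesday, so the first Sunday is October 6 and the second is October 13.
Daylight saving runs 25 March – 13 October; October 7, 2019 is inside that window, so Quorora District is at UTC−08:30.
07:30 local + 8h30m = 16:00 UTC.

16:00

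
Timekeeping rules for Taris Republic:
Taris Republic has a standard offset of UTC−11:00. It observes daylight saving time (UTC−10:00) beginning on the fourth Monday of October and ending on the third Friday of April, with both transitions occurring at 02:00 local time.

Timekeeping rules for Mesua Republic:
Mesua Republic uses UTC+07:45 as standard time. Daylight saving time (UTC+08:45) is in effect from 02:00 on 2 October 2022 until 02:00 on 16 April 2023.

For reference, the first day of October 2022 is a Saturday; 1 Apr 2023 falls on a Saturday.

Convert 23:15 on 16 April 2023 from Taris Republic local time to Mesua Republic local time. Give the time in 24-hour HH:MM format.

1 October 2022 is a Saturday, so the first Monday is October 3 and the fourth is October 24.
1 April 2023 is a Saturday, so the first Friday is April 7 and the third is April 21.
16 April 2023 lies within the daylight-saving period (24 October 2022 – 21 April 2023), so Taris Republic is on daylight time, UTC−10:00.
23:15 Taris Republic + 10h = 09:15 UTC (rolling into the next day, 17 April 2023).
At the standard offset (UTC+07:45), 09:15 UTC + 7h45m = 17:00 Mesua Republic standard time.
Daylight saving runs 2 October 2022 – 16 April 2023; the standard-time date in Mesua Republic, 17 April 2023, is outside that window, so Mesua Republic is on standard time at UTC+07:45.
09:15 UTC + 7h45m = 17:00 Mesua Republic.

17:00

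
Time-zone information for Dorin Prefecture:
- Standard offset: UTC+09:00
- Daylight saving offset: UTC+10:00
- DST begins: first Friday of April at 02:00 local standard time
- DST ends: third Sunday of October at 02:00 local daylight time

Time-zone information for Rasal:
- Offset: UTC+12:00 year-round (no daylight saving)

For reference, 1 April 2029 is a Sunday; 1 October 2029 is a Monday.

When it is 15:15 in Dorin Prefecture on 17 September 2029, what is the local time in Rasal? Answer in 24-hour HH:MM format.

17:15

1 April 2029 is a Sunday, so the first Friday is April 6.
1 October 2029 is a Monday, so the first Sunday is October 7 and the third is October 21.
17 September 2029 falls between 6 April and 21 October, so daylight saving is in effect and Dorin Prefecture is at UTC+10:00.
15:15 Dorin Prefecture − 10h = 05:15 UTC.
Rasal stays on UTC+12:00 all year.
05:15 UTC + 12h = 17:15 Rasal.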